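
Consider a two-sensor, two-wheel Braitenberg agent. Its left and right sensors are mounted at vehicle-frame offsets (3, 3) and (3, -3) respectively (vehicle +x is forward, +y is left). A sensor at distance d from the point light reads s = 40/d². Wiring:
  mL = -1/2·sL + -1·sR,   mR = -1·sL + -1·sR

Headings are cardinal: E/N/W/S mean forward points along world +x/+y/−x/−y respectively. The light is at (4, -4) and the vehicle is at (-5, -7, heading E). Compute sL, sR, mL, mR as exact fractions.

10/9 5/9 -10/9 -5/3

left sensor world pos  = (-2, -4); dL² = 36
right sensor world pos = (-2, -10); dR² = 72
sL = 40/36 = 10/9
sR = 40/72 = 5/9
mL = -1/2·sL + -1·sR = -10/9
mR = -1·sL + -1·sR = -5/3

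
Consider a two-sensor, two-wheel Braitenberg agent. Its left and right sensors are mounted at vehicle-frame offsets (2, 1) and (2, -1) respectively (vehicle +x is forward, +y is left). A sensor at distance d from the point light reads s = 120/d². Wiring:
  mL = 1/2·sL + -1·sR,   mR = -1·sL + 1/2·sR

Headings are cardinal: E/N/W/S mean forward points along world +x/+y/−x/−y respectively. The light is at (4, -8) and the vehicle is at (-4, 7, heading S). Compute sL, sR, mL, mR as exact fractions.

60/109 12/25 -558/2725 -846/2725

left sensor world pos  = (-3, 5); dL² = 218
right sensor world pos = (-5, 5); dR² = 250
sL = 120/218 = 60/109
sR = 120/250 = 12/25
mL = 1/2·sL + -1·sR = -558/2725
mR = -1·sL + 1/2·sR = -846/2725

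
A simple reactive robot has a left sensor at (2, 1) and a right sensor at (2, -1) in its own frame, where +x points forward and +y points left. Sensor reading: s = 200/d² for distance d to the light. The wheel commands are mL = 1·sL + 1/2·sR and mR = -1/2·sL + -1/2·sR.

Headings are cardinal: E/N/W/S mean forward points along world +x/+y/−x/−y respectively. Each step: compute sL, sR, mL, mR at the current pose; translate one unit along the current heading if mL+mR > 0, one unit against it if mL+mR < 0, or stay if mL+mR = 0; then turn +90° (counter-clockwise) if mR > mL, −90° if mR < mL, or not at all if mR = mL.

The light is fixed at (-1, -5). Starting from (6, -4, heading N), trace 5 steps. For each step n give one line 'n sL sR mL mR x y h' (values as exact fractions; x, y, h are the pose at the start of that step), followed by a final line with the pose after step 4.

0 40/9 200/73 3820/657 -2360/657 6 -4 N
1 20/9 100/41 1270/369 -860/369 6 -3 E
2 200/81 200/49 17900/3969 -13000/3969 7 -3 S
3 50/9 5 145/18 -95/18 7 -4 W
4 40/9 200/73 3820/657 -2360/657 6 -4 N
final 6 -3 E

n=0: pose=(6,-4,N); sL=40/9, sR=200/73; mL=3820/657, mR=-2360/657; mL+mR=20/9 → advance +1; mR−mL=-2060/219 → turn -1·90°
n=1: pose=(6,-3,E); sL=20/9, sR=100/41; mL=1270/369, mR=-860/369; mL+mR=10/9 → advance +1; mR−mL=-710/123 → turn -1·90°
n=2: pose=(7,-3,S); sL=200/81, sR=200/49; mL=17900/3969, mR=-13000/3969; mL+mR=100/81 → advance +1; mR−mL=-10300/1323 → turn -1·90°
n=3: pose=(7,-4,W); sL=50/9, sR=5; mL=145/18, mR=-95/18; mL+mR=25/9 → advance +1; mR−mL=-40/3 → turn -1·90°
n=4: pose=(6,-4,N); sL=40/9, sR=200/73; mL=3820/657, mR=-2360/657; mL+mR=20/9 → advance +1; mR−mL=-2060/219 → turn -1·90°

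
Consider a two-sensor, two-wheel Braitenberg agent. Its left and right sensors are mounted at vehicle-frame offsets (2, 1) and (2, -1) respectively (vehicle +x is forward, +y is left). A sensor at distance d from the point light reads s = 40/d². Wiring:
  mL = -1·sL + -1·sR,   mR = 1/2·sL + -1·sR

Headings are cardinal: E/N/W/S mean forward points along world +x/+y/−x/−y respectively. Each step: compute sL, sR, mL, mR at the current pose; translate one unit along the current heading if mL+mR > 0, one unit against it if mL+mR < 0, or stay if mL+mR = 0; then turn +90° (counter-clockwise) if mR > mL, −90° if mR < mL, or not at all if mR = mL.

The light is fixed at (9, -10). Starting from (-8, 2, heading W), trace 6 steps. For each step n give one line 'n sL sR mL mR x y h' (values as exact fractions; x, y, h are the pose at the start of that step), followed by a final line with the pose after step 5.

n=0: pose=(-8,2,W); sL=20/241, sR=4/53; mL=-2024/12773, mR=-434/12773; mL+mR=-2458/12773 → advance -1; mR−mL=30/241 → turn +1·90°
n=1: pose=(-7,2,S); sL=8/65, sR=40/389; mL=-5712/25285, mR=-1044/25285; mL+mR=-6756/25285 → advance -1; mR−mL=12/65 → turn +1·90°
n=2: pose=(-7,3,E); sL=5/49, sR=2/17; mL=-183/833, mR=-111/1666; mL+mR=-477/1666 → advance -1; mR−mL=15/98 → turn +1·90°
n=3: pose=(-8,3,N); sL=40/549, sR=40/481; mL=-41200/264069, mR=-12340/264069; mL+mR=-53540/264069 → advance -1; mR−mL=20/183 → turn +1·90°
n=4: pose=(-8,2,W); sL=20/241, sR=4/53; mL=-2024/12773, mR=-434/12773; mL+mR=-2458/12773 → advance -1; mR−mL=30/241 → turn +1·90°
n=5: pose=(-7,2,S); sL=8/65, sR=40/389; mL=-5712/25285, mR=-1044/25285; mL+mR=-6756/25285 → advance -1; mR−mL=12/65 → turn +1·90°

0 20/241 4/53 -2024/12773 -434/12773 -8 2 W
1 8/65 40/389 -5712/25285 -1044/25285 -7 2 S
2 5/49 2/17 -183/833 -111/1666 -7 3 E
3 40/549 40/481 -41200/264069 -12340/264069 -8 3 N
4 20/241 4/53 -2024/12773 -434/12773 -8 2 W
5 8/65 40/389 -5712/25285 -1044/25285 -7 2 S
final -7 3 E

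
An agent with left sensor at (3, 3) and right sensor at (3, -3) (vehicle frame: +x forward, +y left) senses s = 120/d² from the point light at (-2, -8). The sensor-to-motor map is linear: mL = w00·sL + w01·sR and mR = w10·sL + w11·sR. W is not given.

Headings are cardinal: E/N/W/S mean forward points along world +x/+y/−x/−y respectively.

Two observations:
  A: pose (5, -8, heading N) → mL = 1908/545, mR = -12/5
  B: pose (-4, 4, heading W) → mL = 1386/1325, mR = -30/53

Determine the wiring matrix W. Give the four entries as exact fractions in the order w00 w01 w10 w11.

obs A: pose=(5,-8,N) → sL=24/5, sR=120/109, mL=1908/545, mR=-12/5
obs B: pose=(-4,4,W) → sL=60/53, sR=12/25, mL=1386/1325, mR=-30/53
sensor matrix S = [[24/5, 120/109], [60/53, 12/25]]; det S = 763776/722125
solve [mL_A; mL_B] = S·[w00; w01] and [mR_A; mR_B] = S·[w10; w11]:
  w00 = 1/2, w01 = 1, w10 = -1/2, w11 = 0

1/2 1 -1/2 0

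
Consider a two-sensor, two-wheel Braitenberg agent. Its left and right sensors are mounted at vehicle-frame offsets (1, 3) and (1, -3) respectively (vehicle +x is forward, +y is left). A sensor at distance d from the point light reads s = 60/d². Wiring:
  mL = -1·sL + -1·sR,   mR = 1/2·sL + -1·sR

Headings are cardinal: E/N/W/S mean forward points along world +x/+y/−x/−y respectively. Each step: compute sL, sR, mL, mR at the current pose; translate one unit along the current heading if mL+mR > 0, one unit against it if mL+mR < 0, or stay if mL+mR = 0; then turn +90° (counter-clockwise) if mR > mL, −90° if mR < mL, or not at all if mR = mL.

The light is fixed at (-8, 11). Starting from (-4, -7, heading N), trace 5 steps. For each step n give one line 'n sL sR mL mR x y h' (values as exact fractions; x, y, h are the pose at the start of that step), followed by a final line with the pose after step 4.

0 6/29 30/169 -1884/4901 -363/4901 -4 -7 N
1 60/493 12/53 -9096/26129 -4326/26129 -4 -8 W
2 15/116 15/101 -3255/11716 -1965/23432 -3 -8 S
3 20/87 20/159 -1640/4611 -50/4611 -3 -7 E
4 6/29 30/169 -1884/4901 -363/4901 -4 -7 N
final -4 -8 W

n=0: pose=(-4,-7,N); sL=6/29, sR=30/169; mL=-1884/4901, mR=-363/4901; mL+mR=-2247/4901 → advance -1; mR−mL=9/29 → turn +1·90°
n=1: pose=(-4,-8,W); sL=60/493, sR=12/53; mL=-9096/26129, mR=-4326/26129; mL+mR=-13422/26129 → advance -1; mR−mL=90/493 → turn +1·90°
n=2: pose=(-3,-8,S); sL=15/116, sR=15/101; mL=-3255/11716, mR=-1965/23432; mL+mR=-8475/23432 → advance -1; mR−mL=45/232 → turn +1·90°
n=3: pose=(-3,-7,E); sL=20/87, sR=20/159; mL=-1640/4611, mR=-50/4611; mL+mR=-1690/4611 → advance -1; mR−mL=10/29 → turn +1·90°
n=4: pose=(-4,-7,N); sL=6/29, sR=30/169; mL=-1884/4901, mR=-363/4901; mL+mR=-2247/4901 → advance -1; mR−mL=9/29 → turn +1·90°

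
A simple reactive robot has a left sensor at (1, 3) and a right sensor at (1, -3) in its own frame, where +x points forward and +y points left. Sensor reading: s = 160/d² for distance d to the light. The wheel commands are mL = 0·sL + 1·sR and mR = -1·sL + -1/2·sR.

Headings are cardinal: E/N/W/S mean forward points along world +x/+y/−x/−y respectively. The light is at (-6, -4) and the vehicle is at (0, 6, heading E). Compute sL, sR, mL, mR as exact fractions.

left sensor world pos  = (1, 9); dL² = 218
right sensor world pos = (1, 3); dR² = 98
sL = 160/218 = 80/109
sR = 160/98 = 80/49
mL = 0·sL + 1·sR = 80/49
mR = -1·sL + -1/2·sR = -8280/5341

80/109 80/49 80/49 -8280/5341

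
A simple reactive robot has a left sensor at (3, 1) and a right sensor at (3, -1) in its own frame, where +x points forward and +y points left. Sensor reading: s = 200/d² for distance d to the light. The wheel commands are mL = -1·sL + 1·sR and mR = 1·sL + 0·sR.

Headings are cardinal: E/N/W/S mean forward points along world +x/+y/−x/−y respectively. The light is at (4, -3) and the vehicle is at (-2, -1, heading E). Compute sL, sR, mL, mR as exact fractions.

100/9 20 80/9 100/9

left sensor world pos  = (1, 0); dL² = 18
right sensor world pos = (1, -2); dR² = 10
sL = 200/18 = 100/9
sR = 200/10 = 20
mL = -1·sL + 1·sR = 80/9
mR = 1·sL + 0·sR = 100/9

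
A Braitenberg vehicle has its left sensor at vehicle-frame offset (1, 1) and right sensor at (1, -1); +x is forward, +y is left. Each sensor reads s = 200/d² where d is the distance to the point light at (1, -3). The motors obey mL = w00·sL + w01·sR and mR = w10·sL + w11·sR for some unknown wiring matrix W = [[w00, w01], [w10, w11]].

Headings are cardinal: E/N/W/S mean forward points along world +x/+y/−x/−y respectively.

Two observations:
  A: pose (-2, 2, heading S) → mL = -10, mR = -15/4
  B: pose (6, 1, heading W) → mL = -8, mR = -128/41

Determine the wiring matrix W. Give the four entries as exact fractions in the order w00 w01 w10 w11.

obs A: pose=(-2,2,S) → sL=10, sR=25/4, mL=-10, mR=-15/4
obs B: pose=(6,1,W) → sL=8, sR=200/41, mL=-8, mR=-128/41
sensor matrix S = [[10, 25/4], [8, 200/41]]; det S = -50/41
solve [mL_A; mL_B] = S·[w00; w01] and [mR_A; mR_B] = S·[w10; w11]:
  w00 = -1, w01 = 0, w10 = -1, w11 = 1

-1 0 -1 1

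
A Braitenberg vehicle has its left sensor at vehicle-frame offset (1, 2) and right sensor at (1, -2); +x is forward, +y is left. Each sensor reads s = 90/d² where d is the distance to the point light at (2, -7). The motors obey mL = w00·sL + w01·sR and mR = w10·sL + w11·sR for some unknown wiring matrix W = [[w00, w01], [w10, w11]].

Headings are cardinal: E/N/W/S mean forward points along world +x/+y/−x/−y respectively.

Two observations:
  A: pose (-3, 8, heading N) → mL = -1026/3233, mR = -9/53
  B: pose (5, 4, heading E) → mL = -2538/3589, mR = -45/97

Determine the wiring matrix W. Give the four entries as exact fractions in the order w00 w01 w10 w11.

obs A: pose=(-3,8,N) → sL=18/61, sR=18/53, mL=-1026/3233, mR=-9/53
obs B: pose=(5,4,E) → sL=18/37, sR=90/97, mL=-2538/3589, mR=-45/97
sensor matrix S = [[18/61, 18/53], [18/37, 90/97]]; det S = 1259712/11603237
solve [mL_A; mL_B] = S·[w00; w01] and [mR_A; mR_B] = S·[w10; w11]:
  w00 = -1/2, w01 = -1/2, w10 = 0, w11 = -1/2

-1/2 -1/2 0 -1/2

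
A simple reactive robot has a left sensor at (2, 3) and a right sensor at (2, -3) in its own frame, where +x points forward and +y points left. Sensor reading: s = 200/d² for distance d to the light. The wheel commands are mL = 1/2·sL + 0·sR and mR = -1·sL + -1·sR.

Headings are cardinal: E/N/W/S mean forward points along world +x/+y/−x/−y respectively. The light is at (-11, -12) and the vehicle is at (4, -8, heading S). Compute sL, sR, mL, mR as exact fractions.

left sensor world pos  = (7, -10); dL² = 328
right sensor world pos = (1, -10); dR² = 148
sL = 200/328 = 25/41
sR = 200/148 = 50/37
mL = 1/2·sL + 0·sR = 25/82
mR = -1·sL + -1·sR = -2975/1517

25/41 50/37 25/82 -2975/1517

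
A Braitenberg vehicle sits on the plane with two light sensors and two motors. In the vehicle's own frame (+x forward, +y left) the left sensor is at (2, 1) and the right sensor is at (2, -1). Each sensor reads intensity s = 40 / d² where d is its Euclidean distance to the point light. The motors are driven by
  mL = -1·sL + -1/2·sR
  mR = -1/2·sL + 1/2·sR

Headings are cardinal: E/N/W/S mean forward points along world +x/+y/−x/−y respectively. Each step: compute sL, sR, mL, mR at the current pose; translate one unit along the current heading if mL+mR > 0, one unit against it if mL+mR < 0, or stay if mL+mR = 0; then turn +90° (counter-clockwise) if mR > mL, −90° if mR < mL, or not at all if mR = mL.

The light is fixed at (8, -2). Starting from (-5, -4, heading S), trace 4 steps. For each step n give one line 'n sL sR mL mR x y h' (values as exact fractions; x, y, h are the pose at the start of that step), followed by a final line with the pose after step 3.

n=0: pose=(-5,-4,S); sL=1/4, sR=10/53; mL=-73/212, mR=-13/424; mL+mR=-3/8 → advance -1; mR−mL=133/424 → turn +1·90°
n=1: pose=(-5,-3,E); sL=40/121, sR=8/25; mL=-1484/3025, mR=-16/3025; mL+mR=-60/121 → advance -1; mR−mL=1468/3025 → turn +1·90°
n=2: pose=(-6,-3,N); sL=20/113, sR=4/17; mL=-566/1921, mR=56/1921; mL+mR=-30/113 → advance -1; mR−mL=622/1921 → turn +1·90°
n=3: pose=(-6,-4,W); sL=8/53, sR=40/257; mL=-3116/13621, mR=32/13621; mL+mR=-12/53 → advance -1; mR−mL=3148/13621 → turn +1·90°

0 1/4 10/53 -73/212 -13/424 -5 -4 S
1 40/121 8/25 -1484/3025 -16/3025 -5 -3 E
2 20/113 4/17 -566/1921 56/1921 -6 -3 N
3 8/53 40/257 -3116/13621 32/13621 -6 -4 W
final -5 -4 S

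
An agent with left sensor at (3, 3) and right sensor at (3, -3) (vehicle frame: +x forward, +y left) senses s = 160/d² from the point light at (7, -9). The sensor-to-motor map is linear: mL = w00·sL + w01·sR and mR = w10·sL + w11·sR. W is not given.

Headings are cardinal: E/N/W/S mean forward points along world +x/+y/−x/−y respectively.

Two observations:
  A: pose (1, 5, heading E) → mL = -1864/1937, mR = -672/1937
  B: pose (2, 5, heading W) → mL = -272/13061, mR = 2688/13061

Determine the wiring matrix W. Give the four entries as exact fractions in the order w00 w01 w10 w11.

1/2 -1 1/2 -1/2

obs A: pose=(1,5,E) → sL=80/149, sR=16/13, mL=-1864/1937, mR=-672/1937
obs B: pose=(2,5,W) → sL=32/37, sR=160/353, mL=-272/13061, mR=2688/13061
sensor matrix S = [[80/149, 16/13], [32/37, 160/353]]; det S = -20772864/25299157
solve [mL_A; mL_B] = S·[w00; w01] and [mR_A; mR_B] = S·[w10; w11]:
  w00 = 1/2, w01 = -1, w10 = 1/2, w11 = -1/2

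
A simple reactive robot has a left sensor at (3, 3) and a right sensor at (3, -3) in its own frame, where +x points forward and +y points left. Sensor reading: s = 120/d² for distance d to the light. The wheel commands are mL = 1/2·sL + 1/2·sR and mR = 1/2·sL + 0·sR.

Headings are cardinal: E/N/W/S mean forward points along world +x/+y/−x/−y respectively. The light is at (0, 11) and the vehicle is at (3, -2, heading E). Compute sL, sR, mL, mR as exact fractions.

15/17 30/73 1605/2482 15/34

left sensor world pos  = (6, 1); dL² = 136
right sensor world pos = (6, -5); dR² = 292
sL = 120/136 = 15/17
sR = 120/292 = 30/73
mL = 1/2·sL + 1/2·sR = 1605/2482
mR = 1/2·sL + 0·sR = 15/34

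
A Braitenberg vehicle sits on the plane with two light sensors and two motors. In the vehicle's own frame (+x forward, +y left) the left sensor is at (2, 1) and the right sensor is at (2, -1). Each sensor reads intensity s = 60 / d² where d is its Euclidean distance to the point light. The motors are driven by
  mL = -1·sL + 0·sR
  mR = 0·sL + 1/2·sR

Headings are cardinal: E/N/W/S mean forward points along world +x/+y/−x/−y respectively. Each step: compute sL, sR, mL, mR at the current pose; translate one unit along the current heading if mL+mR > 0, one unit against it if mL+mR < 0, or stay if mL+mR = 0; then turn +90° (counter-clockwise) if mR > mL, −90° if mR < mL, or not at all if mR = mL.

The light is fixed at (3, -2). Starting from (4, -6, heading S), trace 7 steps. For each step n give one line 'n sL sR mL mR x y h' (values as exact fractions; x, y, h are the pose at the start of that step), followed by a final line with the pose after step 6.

n=0: pose=(4,-6,S); sL=3/2, sR=5/3; mL=-3/2, mR=5/6; mL+mR=-2/3 → advance -1; mR−mL=7/3 → turn +1·90°
n=1: pose=(4,-5,E); sL=60/13, sR=12/5; mL=-60/13, mR=6/5; mL+mR=-222/65 → advance -1; mR−mL=378/65 → turn +1·90°
n=2: pose=(3,-5,N); sL=30, sR=30; mL=-30, mR=15; mL+mR=-15 → advance -1; mR−mL=45 → turn +1·90°
n=3: pose=(3,-6,W); sL=60/29, sR=60/13; mL=-60/29, mR=30/13; mL+mR=90/377 → advance +1; mR−mL=1650/377 → turn +1·90°
n=4: pose=(2,-6,S); sL=5/3, sR=3/2; mL=-5/3, mR=3/4; mL+mR=-11/12 → advance -1; mR−mL=29/12 → turn +1·90°
n=5: pose=(2,-5,E); sL=12, sR=60/17; mL=-12, mR=30/17; mL+mR=-174/17 → advance -1; mR−mL=234/17 → turn +1·90°
n=6: pose=(1,-5,N); sL=6, sR=30; mL=-6, mR=15; mL+mR=9 → advance +1; mR−mL=21 → turn +1·90°

0 3/2 5/3 -3/2 5/6 4 -6 S
1 60/13 12/5 -60/13 6/5 4 -5 E
2 30 30 -30 15 3 -5 N
3 60/29 60/13 -60/29 30/13 3 -6 W
4 5/3 3/2 -5/3 3/4 2 -6 S
5 12 60/17 -12 30/17 2 -5 E
6 6 30 -6 15 1 -5 N
final 1 -4 W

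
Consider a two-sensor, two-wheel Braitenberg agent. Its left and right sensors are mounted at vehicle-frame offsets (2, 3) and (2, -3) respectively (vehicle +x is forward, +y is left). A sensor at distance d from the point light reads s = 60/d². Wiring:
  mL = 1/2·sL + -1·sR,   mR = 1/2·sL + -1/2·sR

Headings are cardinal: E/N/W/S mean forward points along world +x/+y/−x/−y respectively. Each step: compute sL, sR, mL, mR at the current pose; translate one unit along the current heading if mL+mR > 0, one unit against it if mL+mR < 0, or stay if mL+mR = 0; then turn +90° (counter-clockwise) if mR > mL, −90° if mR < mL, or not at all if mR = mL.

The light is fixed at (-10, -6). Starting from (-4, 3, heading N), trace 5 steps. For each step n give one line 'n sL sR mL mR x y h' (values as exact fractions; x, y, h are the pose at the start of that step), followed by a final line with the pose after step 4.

0 6/13 30/101 -87/1313 108/1313 -4 3 N
1 12/13 12/37 66/481 144/481 -4 4 W
2 15/32 15/17 -705/1088 -225/1088 -5 4 S
3 12/49 60/113 -2262/5537 -792/5537 -5 5 E
4 6/17 30/109 -183/1853 72/1853 -6 5 N
final -6 4 W

n=0: pose=(-4,3,N); sL=6/13, sR=30/101; mL=-87/1313, mR=108/1313; mL+mR=21/1313 → advance +1; mR−mL=15/101 → turn +1·90°
n=1: pose=(-4,4,W); sL=12/13, sR=12/37; mL=66/481, mR=144/481; mL+mR=210/481 → advance +1; mR−mL=6/37 → turn +1·90°
n=2: pose=(-5,4,S); sL=15/32, sR=15/17; mL=-705/1088, mR=-225/1088; mL+mR=-465/544 → advance -1; mR−mL=15/34 → turn +1·90°
n=3: pose=(-5,5,E); sL=12/49, sR=60/113; mL=-2262/5537, mR=-792/5537; mL+mR=-3054/5537 → advance -1; mR−mL=30/113 → turn +1·90°
n=4: pose=(-6,5,N); sL=6/17, sR=30/109; mL=-183/1853, mR=72/1853; mL+mR=-111/1853 → advance -1; mR−mL=15/109 → turn +1·90°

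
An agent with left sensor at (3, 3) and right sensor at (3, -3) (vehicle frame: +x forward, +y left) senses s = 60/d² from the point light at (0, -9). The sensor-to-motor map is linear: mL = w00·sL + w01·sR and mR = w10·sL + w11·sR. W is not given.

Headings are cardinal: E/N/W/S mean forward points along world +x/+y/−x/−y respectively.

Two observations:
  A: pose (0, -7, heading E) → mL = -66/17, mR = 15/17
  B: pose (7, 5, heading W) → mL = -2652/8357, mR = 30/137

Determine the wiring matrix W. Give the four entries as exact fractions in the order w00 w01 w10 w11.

-1/2 -1/2 1/2 0

obs A: pose=(0,-7,E) → sL=30/17, sR=6, mL=-66/17, mR=15/17
obs B: pose=(7,5,W) → sL=60/137, sR=12/61, mL=-2652/8357, mR=30/137
sensor matrix S = [[30/17, 6], [60/137, 12/61]]; det S = -324000/142069
solve [mL_A; mL_B] = S·[w00; w01] and [mR_A; mR_B] = S·[w10; w11]:
  w00 = -1/2, w01 = -1/2, w10 = 1/2, w11 = 0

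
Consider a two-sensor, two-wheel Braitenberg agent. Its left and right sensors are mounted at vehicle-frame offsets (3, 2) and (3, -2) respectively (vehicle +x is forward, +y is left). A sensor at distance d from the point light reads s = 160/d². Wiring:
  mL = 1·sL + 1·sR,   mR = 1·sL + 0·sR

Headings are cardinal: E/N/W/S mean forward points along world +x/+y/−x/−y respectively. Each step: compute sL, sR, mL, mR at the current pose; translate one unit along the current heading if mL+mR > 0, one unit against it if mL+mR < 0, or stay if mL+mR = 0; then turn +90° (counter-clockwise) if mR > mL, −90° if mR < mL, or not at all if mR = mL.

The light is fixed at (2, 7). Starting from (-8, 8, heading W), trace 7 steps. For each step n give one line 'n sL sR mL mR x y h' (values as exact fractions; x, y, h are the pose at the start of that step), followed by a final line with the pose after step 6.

0 16/17 80/89 2784/1513 16/17 -8 8 W
1 32/37 160/97 9024/3589 32/37 -9 8 N
2 2 5/2 9/2 2 -9 9 E
3 32/13 32/29 1344/377 32/13 -8 9 S
4 16/17 80/89 2784/1513 16/17 -8 8 W
5 32/37 160/97 9024/3589 32/37 -9 8 N
6 2 5/2 9/2 2 -9 9 E
final -8 9 S

n=0: pose=(-8,8,W); sL=16/17, sR=80/89; mL=2784/1513, mR=16/17; mL+mR=4208/1513 → advance +1; mR−mL=-80/89 → turn -1·90°
n=1: pose=(-9,8,N); sL=32/37, sR=160/97; mL=9024/3589, mR=32/37; mL+mR=12128/3589 → advance +1; mR−mL=-160/97 → turn -1·90°
n=2: pose=(-9,9,E); sL=2, sR=5/2; mL=9/2, mR=2; mL+mR=13/2 → advance +1; mR−mL=-5/2 → turn -1·90°
n=3: pose=(-8,9,S); sL=32/13, sR=32/29; mL=1344/377, mR=32/13; mL+mR=2272/377 → advance +1; mR−mL=-32/29 → turn -1·90°
n=4: pose=(-8,8,W); sL=16/17, sR=80/89; mL=2784/1513, mR=16/17; mL+mR=4208/1513 → advance +1; mR−mL=-80/89 → turn -1·90°
n=5: pose=(-9,8,N); sL=32/37, sR=160/97; mL=9024/3589, mR=32/37; mL+mR=12128/3589 → advance +1; mR−mL=-160/97 → turn -1·90°
n=6: pose=(-9,9,E); sL=2, sR=5/2; mL=9/2, mR=2; mL+mR=13/2 → advance +1; mR−mL=-5/2 → turn -1·90°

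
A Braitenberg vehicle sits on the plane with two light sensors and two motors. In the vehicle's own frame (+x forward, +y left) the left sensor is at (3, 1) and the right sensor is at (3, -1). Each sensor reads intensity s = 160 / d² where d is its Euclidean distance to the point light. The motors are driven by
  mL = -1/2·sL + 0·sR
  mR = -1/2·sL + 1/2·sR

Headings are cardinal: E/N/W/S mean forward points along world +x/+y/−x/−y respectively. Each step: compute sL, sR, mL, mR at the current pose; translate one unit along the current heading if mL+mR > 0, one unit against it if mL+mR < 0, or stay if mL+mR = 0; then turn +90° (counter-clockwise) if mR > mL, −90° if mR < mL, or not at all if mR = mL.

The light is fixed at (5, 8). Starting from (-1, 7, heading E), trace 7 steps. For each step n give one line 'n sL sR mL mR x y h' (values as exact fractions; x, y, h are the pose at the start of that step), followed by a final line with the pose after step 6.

0 160/9 160/13 -80/9 -320/117 -1 7 E
1 40/17 4 -20/17 14/17 -2 7 N
2 160/109 160/101 -80/109 640/11009 -2 6 W
3 16/5 80/37 -8/5 -96/185 -1 6 S
4 160/9 160/13 -80/9 -320/117 -1 7 E
5 40/17 4 -20/17 14/17 -2 7 N
6 160/109 160/101 -80/109 640/11009 -2 6 W
final -1 6 S

n=0: pose=(-1,7,E); sL=160/9, sR=160/13; mL=-80/9, mR=-320/117; mL+mR=-1360/117 → advance -1; mR−mL=80/13 → turn +1·90°
n=1: pose=(-2,7,N); sL=40/17, sR=4; mL=-20/17, mR=14/17; mL+mR=-6/17 → advance -1; mR−mL=2 → turn +1·90°
n=2: pose=(-2,6,W); sL=160/109, sR=160/101; mL=-80/109, mR=640/11009; mL+mR=-7440/11009 → advance -1; mR−mL=80/101 → turn +1·90°
n=3: pose=(-1,6,S); sL=16/5, sR=80/37; mL=-8/5, mR=-96/185; mL+mR=-392/185 → advance -1; mR−mL=40/37 → turn +1·90°
n=4: pose=(-1,7,E); sL=160/9, sR=160/13; mL=-80/9, mR=-320/117; mL+mR=-1360/117 → advance -1; mR−mL=80/13 → turn +1·90°
n=5: pose=(-2,7,N); sL=40/17, sR=4; mL=-20/17, mR=14/17; mL+mR=-6/17 → advance -1; mR−mL=2 → turn +1·90°
n=6: pose=(-2,6,W); sL=160/109, sR=160/101; mL=-80/109, mR=640/11009; mL+mR=-7440/11009 → advance -1; mR−mL=80/101 → turn +1·90°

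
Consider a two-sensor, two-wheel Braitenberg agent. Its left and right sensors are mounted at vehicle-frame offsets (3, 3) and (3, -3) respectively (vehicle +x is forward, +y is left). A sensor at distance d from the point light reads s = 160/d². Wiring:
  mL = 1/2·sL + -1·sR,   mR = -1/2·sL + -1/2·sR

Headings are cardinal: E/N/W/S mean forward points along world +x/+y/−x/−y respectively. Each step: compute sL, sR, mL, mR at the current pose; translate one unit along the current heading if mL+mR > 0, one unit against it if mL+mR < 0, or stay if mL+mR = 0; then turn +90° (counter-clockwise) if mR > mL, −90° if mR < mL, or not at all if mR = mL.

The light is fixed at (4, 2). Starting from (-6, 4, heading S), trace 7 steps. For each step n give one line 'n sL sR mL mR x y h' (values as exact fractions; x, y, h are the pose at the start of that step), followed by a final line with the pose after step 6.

n=0: pose=(-6,4,S); sL=16/5, sR=16/17; mL=56/85, mR=-176/85; mL+mR=-24/17 → advance -1; mR−mL=-232/85 → turn -1·90°
n=1: pose=(-6,5,W); sL=160/169, sR=32/41; mL=-2128/6929, mR=-5984/6929; mL+mR=-48/41 → advance -1; mR−mL=-3856/6929 → turn -1·90°
n=2: pose=(-5,5,N); sL=8/9, sR=20/9; mL=-16/9, mR=-14/9; mL+mR=-10/3 → advance -1; mR−mL=2/9 → turn +1·90°
n=3: pose=(-5,4,W); sL=32/29, sR=160/169; mL=-1936/4901, mR=-5024/4901; mL+mR=-240/169 → advance -1; mR−mL=-3088/4901 → turn -1·90°
n=4: pose=(-4,4,N); sL=80/73, sR=16/5; mL=-968/365, mR=-784/365; mL+mR=-24/5 → advance -1; mR−mL=184/365 → turn +1·90°
n=5: pose=(-4,3,W); sL=32/25, sR=160/137; mL=-1808/3425, mR=-4192/3425; mL+mR=-240/137 → advance -1; mR−mL=-2384/3425 → turn -1·90°
n=6: pose=(-3,3,N); sL=40/29, sR=5; mL=-125/29, mR=-185/58; mL+mR=-15/2 → advance -1; mR−mL=65/58 → turn +1·90°

0 16/5 16/17 56/85 -176/85 -6 4 S
1 160/169 32/41 -2128/6929 -5984/6929 -6 5 W
2 8/9 20/9 -16/9 -14/9 -5 5 N
3 32/29 160/169 -1936/4901 -5024/4901 -5 4 W
4 80/73 16/5 -968/365 -784/365 -4 4 N
5 32/25 160/137 -1808/3425 -4192/3425 -4 3 W
6 40/29 5 -125/29 -185/58 -3 3 N
final -3 2 W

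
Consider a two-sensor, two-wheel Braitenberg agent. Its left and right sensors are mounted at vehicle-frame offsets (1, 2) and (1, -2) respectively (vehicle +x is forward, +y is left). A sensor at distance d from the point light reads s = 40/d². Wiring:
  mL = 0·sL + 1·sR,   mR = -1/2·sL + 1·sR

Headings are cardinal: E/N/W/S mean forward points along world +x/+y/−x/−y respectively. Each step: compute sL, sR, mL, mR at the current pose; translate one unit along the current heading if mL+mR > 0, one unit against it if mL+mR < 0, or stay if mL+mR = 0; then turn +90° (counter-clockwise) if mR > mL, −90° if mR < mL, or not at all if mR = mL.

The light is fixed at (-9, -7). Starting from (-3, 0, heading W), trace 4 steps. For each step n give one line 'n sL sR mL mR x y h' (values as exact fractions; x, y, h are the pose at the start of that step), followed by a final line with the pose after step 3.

0 4/5 20/53 20/53 -6/265 -3 0 W
1 40/73 40/113 40/113 660/8249 -4 0 N
2 5/17 5/9 5/9 125/306 -4 1 E
3 40/113 8/13 8/13 644/1469 -3 1 S
final -3 0 W

n=0: pose=(-3,0,W); sL=4/5, sR=20/53; mL=20/53, mR=-6/265; mL+mR=94/265 → advance +1; mR−mL=-2/5 → turn -1·90°
n=1: pose=(-4,0,N); sL=40/73, sR=40/113; mL=40/113, mR=660/8249; mL+mR=3580/8249 → advance +1; mR−mL=-20/73 → turn -1·90°
n=2: pose=(-4,1,E); sL=5/17, sR=5/9; mL=5/9, mR=125/306; mL+mR=295/306 → advance +1; mR−mL=-5/34 → turn -1·90°
n=3: pose=(-3,1,S); sL=40/113, sR=8/13; mL=8/13, mR=644/1469; mL+mR=1548/1469 → advance +1; mR−mL=-20/113 → turn -1·90°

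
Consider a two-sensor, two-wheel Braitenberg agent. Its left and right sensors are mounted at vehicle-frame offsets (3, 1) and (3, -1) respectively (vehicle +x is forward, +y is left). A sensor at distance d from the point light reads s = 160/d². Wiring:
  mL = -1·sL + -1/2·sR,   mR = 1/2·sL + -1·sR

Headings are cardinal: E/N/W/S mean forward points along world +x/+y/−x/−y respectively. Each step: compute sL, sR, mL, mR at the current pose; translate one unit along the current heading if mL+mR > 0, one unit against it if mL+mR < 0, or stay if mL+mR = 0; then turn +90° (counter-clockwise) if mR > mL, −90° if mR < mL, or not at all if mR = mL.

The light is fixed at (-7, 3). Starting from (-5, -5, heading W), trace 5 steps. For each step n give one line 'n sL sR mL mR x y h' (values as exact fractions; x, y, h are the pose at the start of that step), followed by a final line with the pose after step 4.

0 80/41 16/5 -728/205 -456/205 -5 -5 W
1 160/137 32/25 -6192/3425 -2384/3425 -4 -5 S
2 20/9 8/5 -136/45 -22/45 -4 -4 E
3 160/17 32/5 -1072/85 -144/85 -5 -4 N
4 80/41 16/5 -728/205 -456/205 -5 -5 W
final -4 -5 S

n=0: pose=(-5,-5,W); sL=80/41, sR=16/5; mL=-728/205, mR=-456/205; mL+mR=-1184/205 → advance -1; mR−mL=272/205 → turn +1·90°
n=1: pose=(-4,-5,S); sL=160/137, sR=32/25; mL=-6192/3425, mR=-2384/3425; mL+mR=-8576/3425 → advance -1; mR−mL=3808/3425 → turn +1·90°
n=2: pose=(-4,-4,E); sL=20/9, sR=8/5; mL=-136/45, mR=-22/45; mL+mR=-158/45 → advance -1; mR−mL=38/15 → turn +1·90°
n=3: pose=(-5,-4,N); sL=160/17, sR=32/5; mL=-1072/85, mR=-144/85; mL+mR=-1216/85 → advance -1; mR−mL=928/85 → turn +1·90°
n=4: pose=(-5,-5,W); sL=80/41, sR=16/5; mL=-728/205, mR=-456/205; mL+mR=-1184/205 → advance -1; mR−mL=272/205 → turn +1·90°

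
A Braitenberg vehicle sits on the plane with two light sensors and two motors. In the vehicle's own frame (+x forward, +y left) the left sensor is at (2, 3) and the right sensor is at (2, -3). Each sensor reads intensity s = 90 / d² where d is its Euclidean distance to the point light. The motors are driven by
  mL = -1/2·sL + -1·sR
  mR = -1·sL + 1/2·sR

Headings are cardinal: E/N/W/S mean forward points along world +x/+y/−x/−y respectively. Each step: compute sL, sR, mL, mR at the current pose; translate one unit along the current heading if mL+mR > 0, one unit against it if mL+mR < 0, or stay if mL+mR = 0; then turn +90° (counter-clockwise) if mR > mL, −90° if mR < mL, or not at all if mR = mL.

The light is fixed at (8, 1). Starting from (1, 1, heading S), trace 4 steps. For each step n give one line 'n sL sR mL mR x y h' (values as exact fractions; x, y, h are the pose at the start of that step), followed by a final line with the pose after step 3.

n=0: pose=(1,1,S); sL=9/2, sR=45/52; mL=-81/26, mR=-423/104; mL+mR=-747/104 → advance -1; mR−mL=-99/104 → turn -1·90°
n=1: pose=(1,2,W); sL=18/17, sR=90/97; mL=-2403/1649, mR=-981/1649; mL+mR=-3384/1649 → advance -1; mR−mL=1422/1649 → turn +1·90°
n=2: pose=(2,2,S); sL=9, sR=45/41; mL=-459/82, mR=-693/82; mL+mR=-576/41 → advance -1; mR−mL=-117/41 → turn -1·90°
n=3: pose=(2,3,W); sL=18/13, sR=90/89; mL=-1971/1157, mR=-1017/1157; mL+mR=-2988/1157 → advance -1; mR−mL=954/1157 → turn +1·90°

0 9/2 45/52 -81/26 -423/104 1 1 S
1 18/17 90/97 -2403/1649 -981/1649 1 2 W
2 9 45/41 -459/82 -693/82 2 2 S
3 18/13 90/89 -1971/1157 -1017/1157 2 3 W
final 3 3 S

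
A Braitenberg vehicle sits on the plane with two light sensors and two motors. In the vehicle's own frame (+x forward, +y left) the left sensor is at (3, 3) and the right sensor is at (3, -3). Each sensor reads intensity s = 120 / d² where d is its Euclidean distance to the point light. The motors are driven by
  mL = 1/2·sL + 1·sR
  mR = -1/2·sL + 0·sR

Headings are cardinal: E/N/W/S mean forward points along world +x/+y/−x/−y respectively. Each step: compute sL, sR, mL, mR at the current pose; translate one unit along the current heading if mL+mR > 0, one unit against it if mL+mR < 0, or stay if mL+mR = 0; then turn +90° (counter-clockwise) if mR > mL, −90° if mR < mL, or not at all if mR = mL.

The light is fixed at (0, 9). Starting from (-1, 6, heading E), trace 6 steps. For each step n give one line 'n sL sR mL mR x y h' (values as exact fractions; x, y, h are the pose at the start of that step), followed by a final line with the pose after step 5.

n=0: pose=(-1,6,E); sL=30, sR=3; mL=18, mR=-15; mL+mR=3 → advance +1; mR−mL=-33 → turn -1·90°
n=1: pose=(0,6,S); sL=8/3, sR=8/3; mL=4, mR=-4/3; mL+mR=8/3 → advance +1; mR−mL=-16/3 → turn -1·90°
n=2: pose=(0,5,W); sL=60/29, sR=12; mL=378/29, mR=-30/29; mL+mR=12 → advance +1; mR−mL=-408/29 → turn -1·90°
n=3: pose=(-1,5,N); sL=120/17, sR=24; mL=468/17, mR=-60/17; mL+mR=24 → advance +1; mR−mL=-528/17 → turn -1·90°
n=4: pose=(-1,6,E); sL=30, sR=3; mL=18, mR=-15; mL+mR=3 → advance +1; mR−mL=-33 → turn -1·90°
n=5: pose=(0,6,S); sL=8/3, sR=8/3; mL=4, mR=-4/3; mL+mR=8/3 → advance +1; mR−mL=-16/3 → turn -1·90°

0 30 3 18 -15 -1 6 E
1 8/3 8/3 4 -4/3 0 6 S
2 60/29 12 378/29 -30/29 0 5 W
3 120/17 24 468/17 -60/17 -1 5 N
4 30 3 18 -15 -1 6 E
5 8/3 8/3 4 -4/3 0 6 S
final 0 5 W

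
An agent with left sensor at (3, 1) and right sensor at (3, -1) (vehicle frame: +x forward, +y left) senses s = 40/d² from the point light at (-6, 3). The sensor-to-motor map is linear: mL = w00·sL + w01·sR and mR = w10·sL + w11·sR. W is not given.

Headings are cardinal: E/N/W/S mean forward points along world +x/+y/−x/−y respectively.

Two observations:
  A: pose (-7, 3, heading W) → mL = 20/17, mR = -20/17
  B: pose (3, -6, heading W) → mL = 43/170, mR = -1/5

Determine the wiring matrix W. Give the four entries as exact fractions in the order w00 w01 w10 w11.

-1/2 1 0 -1/2

obs A: pose=(-7,3,W) → sL=40/17, sR=40/17, mL=20/17, mR=-20/17
obs B: pose=(3,-6,W) → sL=5/17, sR=2/5, mL=43/170, mR=-1/5
sensor matrix S = [[40/17, 40/17], [5/17, 2/5]]; det S = 72/289
solve [mL_A; mL_B] = S·[w00; w01] and [mR_A; mR_B] = S·[w10; w11]:
  w00 = -1/2, w01 = 1, w10 = 0, w11 = -1/2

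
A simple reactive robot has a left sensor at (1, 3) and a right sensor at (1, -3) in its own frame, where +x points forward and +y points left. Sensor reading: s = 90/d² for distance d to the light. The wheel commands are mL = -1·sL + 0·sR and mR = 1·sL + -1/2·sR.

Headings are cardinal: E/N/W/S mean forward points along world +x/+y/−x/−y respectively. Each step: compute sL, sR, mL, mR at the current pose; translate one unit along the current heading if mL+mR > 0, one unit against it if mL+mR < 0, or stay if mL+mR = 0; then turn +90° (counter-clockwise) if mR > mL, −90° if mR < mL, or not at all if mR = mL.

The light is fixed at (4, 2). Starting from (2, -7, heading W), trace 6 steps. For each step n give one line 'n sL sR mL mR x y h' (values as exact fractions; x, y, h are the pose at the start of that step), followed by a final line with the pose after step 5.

n=0: pose=(2,-7,W); sL=10/17, sR=2; mL=-10/17, mR=-7/17; mL+mR=-1 → advance -1; mR−mL=3/17 → turn +1·90°
n=1: pose=(3,-7,S); sL=45/52, sR=45/58; mL=-45/52, mR=180/377; mL+mR=-45/116 → advance -1; mR−mL=2025/1508 → turn +1·90°
n=2: pose=(3,-6,E); sL=18/5, sR=90/121; mL=-18/5, mR=1953/605; mL+mR=-45/121 → advance -1; mR−mL=4131/605 → turn +1·90°
n=3: pose=(2,-6,N); sL=45/37, sR=9/5; mL=-45/37, mR=117/370; mL+mR=-9/10 → advance -1; mR−mL=567/370 → turn +1·90°
n=4: pose=(2,-7,W); sL=10/17, sR=2; mL=-10/17, mR=-7/17; mL+mR=-1 → advance -1; mR−mL=3/17 → turn +1·90°
n=5: pose=(3,-7,S); sL=45/52, sR=45/58; mL=-45/52, mR=180/377; mL+mR=-45/116 → advance -1; mR−mL=2025/1508 → turn +1·90°

0 10/17 2 -10/17 -7/17 2 -7 W
1 45/52 45/58 -45/52 180/377 3 -7 S
2 18/5 90/121 -18/5 1953/605 3 -6 E
3 45/37 9/5 -45/37 117/370 2 -6 N
4 10/17 2 -10/17 -7/17 2 -7 W
5 45/52 45/58 -45/52 180/377 3 -7 S
final 3 -6 E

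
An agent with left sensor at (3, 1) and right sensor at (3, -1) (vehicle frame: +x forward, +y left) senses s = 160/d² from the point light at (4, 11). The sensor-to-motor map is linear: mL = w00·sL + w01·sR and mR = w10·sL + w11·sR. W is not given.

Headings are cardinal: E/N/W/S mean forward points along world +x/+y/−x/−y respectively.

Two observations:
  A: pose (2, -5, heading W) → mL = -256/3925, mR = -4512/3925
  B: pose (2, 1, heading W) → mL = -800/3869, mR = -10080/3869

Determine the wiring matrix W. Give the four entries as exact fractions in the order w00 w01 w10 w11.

obs A: pose=(2,-5,W) → sL=80/157, sR=16/25, mL=-256/3925, mR=-4512/3925
obs B: pose=(2,1,W) → sL=80/73, sR=80/53, mL=-800/3869, mR=-10080/3869
sensor matrix S = [[80/157, 16/25], [80/73, 80/53]]; det S = 205824/3037165
solve [mL_A; mL_B] = S·[w00; w01] and [mR_A; mR_B] = S·[w10; w11]:
  w00 = 1/2, w01 = -1/2, w10 = -1, w11 = -1

1/2 -1/2 -1 -1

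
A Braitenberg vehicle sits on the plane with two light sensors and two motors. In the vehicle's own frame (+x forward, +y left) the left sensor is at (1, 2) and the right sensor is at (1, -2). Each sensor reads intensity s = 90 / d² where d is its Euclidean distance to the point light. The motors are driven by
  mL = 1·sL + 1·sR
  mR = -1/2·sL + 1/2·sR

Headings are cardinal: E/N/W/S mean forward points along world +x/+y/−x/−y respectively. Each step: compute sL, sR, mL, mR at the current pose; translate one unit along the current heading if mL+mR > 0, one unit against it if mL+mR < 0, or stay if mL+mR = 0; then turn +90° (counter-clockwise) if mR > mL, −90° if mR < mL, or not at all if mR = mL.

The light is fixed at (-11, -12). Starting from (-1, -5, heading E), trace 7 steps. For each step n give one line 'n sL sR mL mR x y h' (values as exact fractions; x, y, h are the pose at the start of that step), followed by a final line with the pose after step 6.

0 45/101 45/73 7830/7373 630/7373 -1 -5 E
1 18/41 10/13 644/533 88/533 0 -5 S
2 45/58 45/82 1575/1189 -135/1189 0 -6 W
3 90/113 90/193 27540/21809 -3600/21809 -1 -6 N
4 45/101 45/73 7830/7373 630/7373 -1 -5 E
5 18/41 10/13 644/533 88/533 0 -5 S
6 45/58 45/82 1575/1189 -135/1189 0 -6 W
final -1 -6 N

n=0: pose=(-1,-5,E); sL=45/101, sR=45/73; mL=7830/7373, mR=630/7373; mL+mR=8460/7373 → advance +1; mR−mL=-7200/7373 → turn -1·90°
n=1: pose=(0,-5,S); sL=18/41, sR=10/13; mL=644/533, mR=88/533; mL+mR=732/533 → advance +1; mR−mL=-556/533 → turn -1·90°
n=2: pose=(0,-6,W); sL=45/58, sR=45/82; mL=1575/1189, mR=-135/1189; mL+mR=1440/1189 → advance +1; mR−mL=-1710/1189 → turn -1·90°
n=3: pose=(-1,-6,N); sL=90/113, sR=90/193; mL=27540/21809, mR=-3600/21809; mL+mR=23940/21809 → advance +1; mR−mL=-31140/21809 → turn -1·90°
n=4: pose=(-1,-5,E); sL=45/101, sR=45/73; mL=7830/7373, mR=630/7373; mL+mR=8460/7373 → advance +1; mR−mL=-7200/7373 → turn -1·90°
n=5: pose=(0,-5,S); sL=18/41, sR=10/13; mL=644/533, mR=88/533; mL+mR=732/533 → advance +1; mR−mL=-556/533 → turn -1·90°
n=6: pose=(0,-6,W); sL=45/58, sR=45/82; mL=1575/1189, mR=-135/1189; mL+mR=1440/1189 → advance +1; mR−mL=-1710/1189 → turn -1·90°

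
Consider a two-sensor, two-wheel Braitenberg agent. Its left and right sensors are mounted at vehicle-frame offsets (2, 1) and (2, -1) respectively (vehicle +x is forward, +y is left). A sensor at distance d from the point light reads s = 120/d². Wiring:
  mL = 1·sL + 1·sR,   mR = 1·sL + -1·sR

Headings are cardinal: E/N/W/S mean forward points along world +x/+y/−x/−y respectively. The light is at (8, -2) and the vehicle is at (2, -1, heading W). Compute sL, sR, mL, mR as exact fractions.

15/8 30/17 495/136 15/136

left sensor world pos  = (0, -2); dL² = 64
right sensor world pos = (0, 0); dR² = 68
sL = 120/64 = 15/8
sR = 120/68 = 30/17
mL = 1·sL + 1·sR = 495/136
mR = 1·sL + -1·sR = 15/136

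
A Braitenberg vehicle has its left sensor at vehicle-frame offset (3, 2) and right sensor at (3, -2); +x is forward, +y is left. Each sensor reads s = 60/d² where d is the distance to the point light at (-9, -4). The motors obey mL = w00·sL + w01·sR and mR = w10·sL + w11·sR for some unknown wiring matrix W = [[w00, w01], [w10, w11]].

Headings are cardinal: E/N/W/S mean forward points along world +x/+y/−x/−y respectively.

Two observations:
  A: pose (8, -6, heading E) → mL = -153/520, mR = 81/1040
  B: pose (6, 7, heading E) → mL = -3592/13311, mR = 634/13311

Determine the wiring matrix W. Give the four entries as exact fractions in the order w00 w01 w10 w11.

-1 -1 1 -1/2

obs A: pose=(8,-6,E) → sL=3/20, sR=15/104, mL=-153/520, mR=81/1040
obs B: pose=(6,7,E) → sL=60/493, sR=4/27, mL=-3592/13311, mR=634/13311
sensor matrix S = [[3/20, 15/104], [60/493, 4/27]]; det S = 2693/576810
solve [mL_A; mL_B] = S·[w00; w01] and [mR_A; mR_B] = S·[w10; w11]:
  w00 = -1, w01 = -1, w10 = 1, w11 = -1/2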